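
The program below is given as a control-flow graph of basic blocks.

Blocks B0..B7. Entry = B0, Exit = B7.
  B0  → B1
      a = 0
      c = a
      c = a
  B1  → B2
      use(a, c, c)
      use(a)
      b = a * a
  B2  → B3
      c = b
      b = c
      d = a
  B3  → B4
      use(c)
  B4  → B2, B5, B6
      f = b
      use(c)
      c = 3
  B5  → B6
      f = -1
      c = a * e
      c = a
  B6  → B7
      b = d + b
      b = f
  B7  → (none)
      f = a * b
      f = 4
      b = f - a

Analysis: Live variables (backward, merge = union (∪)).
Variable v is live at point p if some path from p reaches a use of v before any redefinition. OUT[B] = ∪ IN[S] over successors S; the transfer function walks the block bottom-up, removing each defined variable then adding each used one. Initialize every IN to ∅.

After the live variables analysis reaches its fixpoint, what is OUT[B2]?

Per-block solution:
  B0:  IN={e}  OUT={a, c, e}
  B1:  IN={a, c, e}  OUT={a, b, e}
  B2:  IN={a, b, e}  OUT={a, b, c, d, e}
  B3:  IN={a, b, c, d, e}  OUT={a, b, c, d, e}
  B4:  IN={a, b, c, d, e}  OUT={a, b, d, e, f}
  B5:  IN={a, b, d, e}  OUT={a, b, d, f}
  B6:  IN={a, b, d, f}  OUT={a, b}
  B7:  IN={a, b}  OUT={}

Merge at B2: OUT[B2] = IN[B3] = {a, b, c, d, e}

Answer: {a, b, c, d, e}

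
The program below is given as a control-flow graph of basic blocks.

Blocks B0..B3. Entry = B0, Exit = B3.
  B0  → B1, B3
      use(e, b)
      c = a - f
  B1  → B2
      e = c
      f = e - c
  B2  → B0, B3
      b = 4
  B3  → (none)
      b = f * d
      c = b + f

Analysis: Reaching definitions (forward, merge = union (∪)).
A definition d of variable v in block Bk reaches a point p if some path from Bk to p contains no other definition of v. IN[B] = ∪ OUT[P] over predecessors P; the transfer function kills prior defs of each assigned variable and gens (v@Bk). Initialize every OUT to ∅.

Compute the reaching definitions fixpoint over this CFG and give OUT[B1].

Per-block solution:
  B0: | IN={b@B2, c@B0, e@B1, f@B1} | OUT={b@B2, c@B0, e@B1, f@B1}
  B1: | IN={b@B2, c@B0, e@B1, f@B1} | OUT={b@B2, c@B0, e@B1, f@B1}
  B2: | IN={b@B2, c@B0, e@B1, f@B1} | OUT={b@B2, c@B0, e@B1, f@B1}
  B3: | IN={b@B2, c@B0, e@B1, f@B1} | OUT={b@B3, c@B3, e@B1, f@B1}

Merge at B1: IN[B1] = OUT[B0] = {b@B2, c@B0, e@B1, f@B1}
Applying B1's transfer function to that IN value gives OUT[B1] (row B1 above).

Answer: {b@B2, c@B0, e@B1, f@B1}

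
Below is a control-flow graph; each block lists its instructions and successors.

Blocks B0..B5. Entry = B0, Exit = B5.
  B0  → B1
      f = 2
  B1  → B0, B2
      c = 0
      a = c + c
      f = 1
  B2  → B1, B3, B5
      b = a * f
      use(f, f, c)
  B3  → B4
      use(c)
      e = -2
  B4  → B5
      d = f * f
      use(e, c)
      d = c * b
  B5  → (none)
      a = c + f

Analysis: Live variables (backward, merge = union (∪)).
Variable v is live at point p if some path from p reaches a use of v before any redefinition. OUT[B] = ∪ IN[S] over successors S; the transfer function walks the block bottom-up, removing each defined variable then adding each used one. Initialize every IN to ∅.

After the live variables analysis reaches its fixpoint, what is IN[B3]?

Answer: {b, c, f}

Trace:
Per-block solution:
  B0:  IN={}  OUT={}
  B1:  IN={}  OUT={a, c, f}
  B2:  IN={a, c, f}  OUT={b, c, f}
  B3:  IN={b, c, f}  OUT={b, c, e, f}
  B4:  IN={b, c, e, f}  OUT={c, f}
  B5:  IN={c, f}  OUT={}

Merge at B3: OUT[B3] = IN[B4] = {b, c, e, f}
Applying B3's transfer function to that OUT value gives IN[B3] (row B3 above).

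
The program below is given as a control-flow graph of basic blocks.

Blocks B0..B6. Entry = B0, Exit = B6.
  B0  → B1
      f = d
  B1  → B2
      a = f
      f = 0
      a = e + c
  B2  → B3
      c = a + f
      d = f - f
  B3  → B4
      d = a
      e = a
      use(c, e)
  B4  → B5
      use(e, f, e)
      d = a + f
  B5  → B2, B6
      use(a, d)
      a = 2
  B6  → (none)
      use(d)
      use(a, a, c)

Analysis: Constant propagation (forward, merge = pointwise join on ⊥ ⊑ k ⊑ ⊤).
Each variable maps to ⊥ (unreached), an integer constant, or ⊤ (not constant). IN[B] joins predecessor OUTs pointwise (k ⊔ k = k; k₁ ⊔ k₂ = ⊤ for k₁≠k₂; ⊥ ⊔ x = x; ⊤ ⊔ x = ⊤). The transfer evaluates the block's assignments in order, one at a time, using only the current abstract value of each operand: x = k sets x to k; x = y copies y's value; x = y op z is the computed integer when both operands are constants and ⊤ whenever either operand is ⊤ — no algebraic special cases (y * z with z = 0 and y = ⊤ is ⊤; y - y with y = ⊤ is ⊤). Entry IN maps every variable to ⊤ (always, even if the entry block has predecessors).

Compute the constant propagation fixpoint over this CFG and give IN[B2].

Fixpoint table:
  B0: | IN=(all ⊤) | OUT=(all ⊤)
  B1: | IN=(all ⊤) | OUT={f:0; rest ⊤}
  B2: | IN={f:0; rest ⊤} | OUT={d:0, f:0; rest ⊤}
  B3: | IN={d:0, f:0; rest ⊤} | OUT={f:0; rest ⊤}
  B4: | IN={f:0; rest ⊤} | OUT={f:0; rest ⊤}
  B5: | IN={f:0; rest ⊤} | OUT={a:2, f:0; rest ⊤}
  B6: | IN={a:2, f:0; rest ⊤} | OUT={a:2, f:0; rest ⊤}

Merge at B2: IN[B2] = OUT[B1] ⊔ OUT[B5] = {a: ⊤, b: ⊤, c: ⊤, d: ⊤, e: ⊤, f: 0}

Answer: {a: ⊤, b: ⊤, c: ⊤, d: ⊤, e: ⊤, f: 0}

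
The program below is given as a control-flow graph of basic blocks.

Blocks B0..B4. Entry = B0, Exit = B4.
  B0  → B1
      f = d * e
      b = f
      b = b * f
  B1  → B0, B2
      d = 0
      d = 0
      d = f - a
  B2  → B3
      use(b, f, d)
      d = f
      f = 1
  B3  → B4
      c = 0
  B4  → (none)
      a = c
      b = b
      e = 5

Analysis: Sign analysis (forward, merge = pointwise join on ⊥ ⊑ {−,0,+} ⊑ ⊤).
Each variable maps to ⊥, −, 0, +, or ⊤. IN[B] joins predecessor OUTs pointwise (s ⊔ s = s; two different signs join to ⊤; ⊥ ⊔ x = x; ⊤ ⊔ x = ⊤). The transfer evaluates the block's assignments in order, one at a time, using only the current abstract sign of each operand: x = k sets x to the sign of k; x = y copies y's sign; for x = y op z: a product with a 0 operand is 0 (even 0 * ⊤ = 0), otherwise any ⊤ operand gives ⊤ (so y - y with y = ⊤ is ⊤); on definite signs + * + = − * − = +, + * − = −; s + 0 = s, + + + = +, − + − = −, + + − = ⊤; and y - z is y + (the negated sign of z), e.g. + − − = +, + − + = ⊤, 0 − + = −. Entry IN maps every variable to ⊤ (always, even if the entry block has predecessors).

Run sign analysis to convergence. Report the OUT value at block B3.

Answer: {a: ⊤, b: ⊤, c: 0, d: ⊤, e: ⊤, f: +}

Derivation:
Converged values:
  B0:   IN=(all ⊤)   OUT=(all ⊤)
  B1:   IN=(all ⊤)   OUT=(all ⊤)
  B2:   IN=(all ⊤)   OUT={f:+; rest ⊤}
  B3:   IN={f:+; rest ⊤}   OUT={c:0, f:+; rest ⊤}
  B4:   IN={c:0, f:+; rest ⊤}   OUT={a:0, c:0, e:+, f:+; rest ⊤}

Merge at B3: IN[B3] = OUT[B2] = {a: ⊤, b: ⊤, c: ⊤, d: ⊤, e: ⊤, f: +}
Applying B3's transfer function to that IN value gives OUT[B3] (row B3 above).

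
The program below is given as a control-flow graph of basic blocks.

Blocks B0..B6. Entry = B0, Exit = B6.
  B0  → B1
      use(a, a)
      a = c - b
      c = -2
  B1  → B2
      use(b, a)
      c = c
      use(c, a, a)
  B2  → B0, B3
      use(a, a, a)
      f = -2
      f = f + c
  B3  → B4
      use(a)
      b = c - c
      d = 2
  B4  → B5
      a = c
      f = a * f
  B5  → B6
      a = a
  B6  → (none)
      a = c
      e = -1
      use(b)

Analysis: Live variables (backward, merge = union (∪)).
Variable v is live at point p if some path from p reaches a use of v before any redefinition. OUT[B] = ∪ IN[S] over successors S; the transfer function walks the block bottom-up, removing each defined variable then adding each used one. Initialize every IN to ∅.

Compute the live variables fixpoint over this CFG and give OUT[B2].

Per-block solution:
  B0:   IN={a, b, c}   OUT={a, b, c}
  B1:   IN={a, b, c}   OUT={a, b, c}
  B2:   IN={a, b, c}   OUT={a, b, c, f}
  B3:   IN={a, c, f}   OUT={b, c, f}
  B4:   IN={b, c, f}   OUT={a, b, c}
  B5:   IN={a, b, c}   OUT={b, c}
  B6:   IN={b, c}   OUT={}

Merge at B2: OUT[B2] = IN[B0] ⊔ IN[B3] = {a, b, c, f}

Answer: {a, b, c, f}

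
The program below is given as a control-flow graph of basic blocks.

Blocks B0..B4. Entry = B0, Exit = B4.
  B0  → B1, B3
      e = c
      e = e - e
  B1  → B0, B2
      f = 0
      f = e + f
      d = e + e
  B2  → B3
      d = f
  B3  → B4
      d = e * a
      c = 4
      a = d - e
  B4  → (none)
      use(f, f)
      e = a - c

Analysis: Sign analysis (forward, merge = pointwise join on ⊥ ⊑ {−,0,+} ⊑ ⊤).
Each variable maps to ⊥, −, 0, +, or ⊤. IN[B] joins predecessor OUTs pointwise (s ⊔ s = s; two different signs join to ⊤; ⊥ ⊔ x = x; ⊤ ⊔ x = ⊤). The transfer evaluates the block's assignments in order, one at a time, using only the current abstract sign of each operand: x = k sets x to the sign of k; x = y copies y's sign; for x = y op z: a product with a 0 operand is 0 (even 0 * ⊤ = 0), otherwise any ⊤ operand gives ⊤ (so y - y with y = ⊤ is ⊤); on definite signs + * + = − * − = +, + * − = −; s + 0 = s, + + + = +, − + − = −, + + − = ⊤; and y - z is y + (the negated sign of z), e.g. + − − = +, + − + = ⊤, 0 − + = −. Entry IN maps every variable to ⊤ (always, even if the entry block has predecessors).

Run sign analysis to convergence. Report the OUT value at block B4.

Answer: {a: ⊤, b: ⊤, c: +, d: ⊤, e: ⊤, f: ⊤}

Working:
Converged values:
  B0:  IN=(all ⊤)  OUT=(all ⊤)
  B1:  IN=(all ⊤)  OUT=(all ⊤)
  B2:  IN=(all ⊤)  OUT=(all ⊤)
  B3:  IN=(all ⊤)  OUT={c:+; rest ⊤}
  B4:  IN={c:+; rest ⊤}  OUT={c:+; rest ⊤}

Merge at B4: IN[B4] = OUT[B3] = {a: ⊤, b: ⊤, c: +, d: ⊤, e: ⊤, f: ⊤}
Applying B4's transfer function to that IN value gives OUT[B4] (row B4 above).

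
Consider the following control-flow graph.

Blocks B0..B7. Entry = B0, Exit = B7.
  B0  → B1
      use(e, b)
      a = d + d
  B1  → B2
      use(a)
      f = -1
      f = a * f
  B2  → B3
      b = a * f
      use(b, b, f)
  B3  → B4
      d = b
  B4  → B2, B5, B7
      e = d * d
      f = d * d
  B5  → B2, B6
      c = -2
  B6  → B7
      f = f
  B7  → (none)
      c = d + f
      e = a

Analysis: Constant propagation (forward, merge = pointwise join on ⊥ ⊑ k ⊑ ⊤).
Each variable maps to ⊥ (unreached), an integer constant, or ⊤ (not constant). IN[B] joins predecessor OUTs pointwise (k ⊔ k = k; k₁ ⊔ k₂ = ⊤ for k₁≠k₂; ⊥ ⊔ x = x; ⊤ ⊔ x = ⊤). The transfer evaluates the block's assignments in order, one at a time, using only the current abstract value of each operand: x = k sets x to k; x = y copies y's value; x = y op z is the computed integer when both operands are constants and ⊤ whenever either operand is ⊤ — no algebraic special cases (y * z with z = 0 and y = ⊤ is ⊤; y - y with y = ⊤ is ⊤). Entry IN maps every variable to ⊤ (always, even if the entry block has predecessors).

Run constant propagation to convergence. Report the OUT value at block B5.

Answer: {a: ⊤, b: ⊤, c: -2, d: ⊤, e: ⊤, f: ⊤}

Derivation:
Converged values:
  B0:  IN=(all ⊤)  OUT=(all ⊤)
  B1:  IN=(all ⊤)  OUT=(all ⊤)
  B2:  IN=(all ⊤)  OUT=(all ⊤)
  B3:  IN=(all ⊤)  OUT=(all ⊤)
  B4:  IN=(all ⊤)  OUT=(all ⊤)
  B5:  IN=(all ⊤)  OUT={c:-2; rest ⊤}
  B6:  IN={c:-2; rest ⊤}  OUT={c:-2; rest ⊤}
  B7:  IN=(all ⊤)  OUT=(all ⊤)

Merge at B5: IN[B5] = OUT[B4] = {a: ⊤, b: ⊤, c: ⊤, d: ⊤, e: ⊤, f: ⊤}
Applying B5's transfer function to that IN value gives OUT[B5] (row B5 above).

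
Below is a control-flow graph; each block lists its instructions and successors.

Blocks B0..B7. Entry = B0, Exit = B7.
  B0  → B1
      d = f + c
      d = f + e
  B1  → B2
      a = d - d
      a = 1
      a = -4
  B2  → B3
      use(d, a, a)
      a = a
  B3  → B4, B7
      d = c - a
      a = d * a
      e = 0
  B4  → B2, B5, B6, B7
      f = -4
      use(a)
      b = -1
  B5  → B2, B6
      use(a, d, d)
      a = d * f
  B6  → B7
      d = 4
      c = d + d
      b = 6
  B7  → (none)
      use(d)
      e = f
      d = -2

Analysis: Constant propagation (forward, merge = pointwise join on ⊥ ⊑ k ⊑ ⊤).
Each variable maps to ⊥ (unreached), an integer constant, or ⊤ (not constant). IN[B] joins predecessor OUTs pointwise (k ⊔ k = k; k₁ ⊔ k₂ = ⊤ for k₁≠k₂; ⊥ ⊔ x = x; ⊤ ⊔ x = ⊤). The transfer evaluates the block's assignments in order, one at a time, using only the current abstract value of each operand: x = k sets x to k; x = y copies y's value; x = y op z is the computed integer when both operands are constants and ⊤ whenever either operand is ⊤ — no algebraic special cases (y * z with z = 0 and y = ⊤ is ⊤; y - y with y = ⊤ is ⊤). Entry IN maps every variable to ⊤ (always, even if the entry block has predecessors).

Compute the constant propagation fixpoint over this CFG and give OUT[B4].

Answer: {a: ⊤, b: -1, c: ⊤, d: ⊤, e: 0, f: -4}

Working:
Converged values:
  B0: | IN=(all ⊤) | OUT=(all ⊤)
  B1: | IN=(all ⊤) | OUT={a:-4; rest ⊤}
  B2: | IN=(all ⊤) | OUT=(all ⊤)
  B3: | IN=(all ⊤) | OUT={e:0; rest ⊤}
  B4: | IN={e:0; rest ⊤} | OUT={b:-1, e:0, f:-4; rest ⊤}
  B5: | IN={b:-1, e:0, f:-4; rest ⊤} | OUT={b:-1, e:0, f:-4; rest ⊤}
  B6: | IN={b:-1, e:0, f:-4; rest ⊤} | OUT={b:6, c:8, d:4, e:0, f:-4; rest ⊤}
  B7: | IN={e:0; rest ⊤} | OUT={d:-2; rest ⊤}

Merge at B4: IN[B4] = OUT[B3] = {a: ⊤, b: ⊤, c: ⊤, d: ⊤, e: 0, f: ⊤}
Applying B4's transfer function to that IN value gives OUT[B4] (row B4 above).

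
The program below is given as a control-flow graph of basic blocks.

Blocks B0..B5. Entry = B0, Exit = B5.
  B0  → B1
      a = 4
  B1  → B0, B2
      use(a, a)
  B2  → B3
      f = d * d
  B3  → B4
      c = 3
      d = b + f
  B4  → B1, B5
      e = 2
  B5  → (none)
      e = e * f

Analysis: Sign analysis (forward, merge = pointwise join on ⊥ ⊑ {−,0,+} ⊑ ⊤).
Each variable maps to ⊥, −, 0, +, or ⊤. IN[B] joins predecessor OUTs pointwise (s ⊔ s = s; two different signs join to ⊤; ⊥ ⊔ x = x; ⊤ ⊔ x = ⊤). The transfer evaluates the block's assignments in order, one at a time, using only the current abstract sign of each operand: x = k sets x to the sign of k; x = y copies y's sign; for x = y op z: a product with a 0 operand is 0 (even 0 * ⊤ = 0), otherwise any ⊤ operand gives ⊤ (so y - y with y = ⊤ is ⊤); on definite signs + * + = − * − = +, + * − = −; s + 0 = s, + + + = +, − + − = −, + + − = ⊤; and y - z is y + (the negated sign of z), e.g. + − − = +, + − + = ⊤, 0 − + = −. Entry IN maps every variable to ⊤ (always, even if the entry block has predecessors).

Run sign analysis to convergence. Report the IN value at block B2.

Answer: {a: +, b: ⊤, c: ⊤, d: ⊤, e: ⊤, f: ⊤}

Working:
Per-block solution:
  B0: | IN=(all ⊤) | OUT={a:+; rest ⊤}
  B1: | IN={a:+; rest ⊤} | OUT={a:+; rest ⊤}
  B2: | IN={a:+; rest ⊤} | OUT={a:+; rest ⊤}
  B3: | IN={a:+; rest ⊤} | OUT={a:+, c:+; rest ⊤}
  B4: | IN={a:+, c:+; rest ⊤} | OUT={a:+, c:+, e:+; rest ⊤}
  B5: | IN={a:+, c:+, e:+; rest ⊤} | OUT={a:+, c:+; rest ⊤}

Merge at B2: IN[B2] = OUT[B1] = {a: +, b: ⊤, c: ⊤, d: ⊤, e: ⊤, f: ⊤}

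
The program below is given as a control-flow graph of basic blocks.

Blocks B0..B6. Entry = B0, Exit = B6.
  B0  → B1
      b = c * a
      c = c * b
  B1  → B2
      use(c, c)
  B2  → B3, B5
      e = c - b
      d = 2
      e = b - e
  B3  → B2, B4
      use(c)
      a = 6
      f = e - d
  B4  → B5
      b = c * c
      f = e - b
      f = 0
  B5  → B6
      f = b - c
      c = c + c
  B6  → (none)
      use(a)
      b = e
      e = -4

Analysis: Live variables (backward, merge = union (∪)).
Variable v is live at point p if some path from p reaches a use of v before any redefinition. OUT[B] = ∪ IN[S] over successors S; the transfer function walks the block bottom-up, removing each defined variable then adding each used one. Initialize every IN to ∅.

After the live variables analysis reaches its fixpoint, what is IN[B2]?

Answer: {a, b, c}

Derivation:
Converged values:
  B0:   IN={a, c}   OUT={a, b, c}
  B1:   IN={a, b, c}   OUT={a, b, c}
  B2:   IN={a, b, c}   OUT={a, b, c, d, e}
  B3:   IN={b, c, d, e}   OUT={a, b, c, e}
  B4:   IN={a, c, e}   OUT={a, b, c, e}
  B5:   IN={a, b, c, e}   OUT={a, e}
  B6:   IN={a, e}   OUT={}

Merge at B2: OUT[B2] = IN[B3] ⊔ IN[B5] = {a, b, c, d, e}
Applying B2's transfer function to that OUT value gives IN[B2] (row B2 above).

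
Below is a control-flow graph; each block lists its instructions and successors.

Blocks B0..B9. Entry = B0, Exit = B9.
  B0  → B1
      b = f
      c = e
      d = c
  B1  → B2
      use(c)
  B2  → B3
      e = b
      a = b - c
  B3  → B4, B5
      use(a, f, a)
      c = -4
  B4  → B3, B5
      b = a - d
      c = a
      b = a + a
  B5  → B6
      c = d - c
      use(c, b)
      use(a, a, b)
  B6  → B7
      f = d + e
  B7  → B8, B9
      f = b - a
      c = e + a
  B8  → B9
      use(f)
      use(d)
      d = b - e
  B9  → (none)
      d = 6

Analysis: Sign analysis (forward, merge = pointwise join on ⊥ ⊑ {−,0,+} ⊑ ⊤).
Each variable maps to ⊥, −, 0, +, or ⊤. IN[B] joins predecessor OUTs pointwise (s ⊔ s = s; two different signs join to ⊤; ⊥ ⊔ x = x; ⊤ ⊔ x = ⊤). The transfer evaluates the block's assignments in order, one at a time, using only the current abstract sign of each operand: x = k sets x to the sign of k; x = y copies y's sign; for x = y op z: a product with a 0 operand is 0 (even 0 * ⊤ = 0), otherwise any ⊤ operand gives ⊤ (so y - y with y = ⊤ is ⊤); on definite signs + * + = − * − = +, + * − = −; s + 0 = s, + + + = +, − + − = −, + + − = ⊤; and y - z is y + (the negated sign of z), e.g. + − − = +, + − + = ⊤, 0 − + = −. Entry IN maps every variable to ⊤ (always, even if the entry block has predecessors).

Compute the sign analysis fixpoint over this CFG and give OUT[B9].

Answer: {a: ⊤, b: ⊤, c: ⊤, d: +, e: ⊤, f: ⊤}

Trace:
Converged values:
  B0:  IN=(all ⊤)  OUT=(all ⊤)
  B1:  IN=(all ⊤)  OUT=(all ⊤)
  B2:  IN=(all ⊤)  OUT=(all ⊤)
  B3:  IN=(all ⊤)  OUT={c:-; rest ⊤}
  B4:  IN={c:-; rest ⊤}  OUT=(all ⊤)
  B5:  IN=(all ⊤)  OUT=(all ⊤)
  B6:  IN=(all ⊤)  OUT=(all ⊤)
  B7:  IN=(all ⊤)  OUT=(all ⊤)
  B8:  IN=(all ⊤)  OUT=(all ⊤)
  B9:  IN=(all ⊤)  OUT={d:+; rest ⊤}

Merge at B9: IN[B9] = OUT[B7] ⊔ OUT[B8] = {a: ⊤, b: ⊤, c: ⊤, d: ⊤, e: ⊤, f: ⊤}
Applying B9's transfer function to that IN value gives OUT[B9] (row B9 above).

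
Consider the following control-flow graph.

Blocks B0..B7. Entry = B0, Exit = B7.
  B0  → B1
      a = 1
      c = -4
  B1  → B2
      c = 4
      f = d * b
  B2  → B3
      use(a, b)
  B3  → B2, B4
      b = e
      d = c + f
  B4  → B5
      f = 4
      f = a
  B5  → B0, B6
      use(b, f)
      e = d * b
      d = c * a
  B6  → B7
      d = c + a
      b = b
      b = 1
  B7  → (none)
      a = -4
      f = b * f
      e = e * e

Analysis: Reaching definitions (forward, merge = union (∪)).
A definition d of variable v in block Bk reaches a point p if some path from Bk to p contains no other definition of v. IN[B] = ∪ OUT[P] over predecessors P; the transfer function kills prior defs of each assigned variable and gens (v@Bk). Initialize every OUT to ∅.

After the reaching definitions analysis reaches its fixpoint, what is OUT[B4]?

Per-block solution:
  B0:  IN={a@B0, b@B3, c@B1, d@B5, e@B5, f@B4}  OUT={a@B0, b@B3, c@B0, d@B5, e@B5, f@B4}
  B1:  IN={a@B0, b@B3, c@B0, d@B5, e@B5, f@B4}  OUT={a@B0, b@B3, c@B1, d@B5, e@B5, f@B1}
  B2:  IN={a@B0, b@B3, c@B1, d@B3, d@B5, e@B5, f@B1}  OUT={a@B0, b@B3, c@B1, d@B3, d@B5, e@B5, f@B1}
  B3:  IN={a@B0, b@B3, c@B1, d@B3, d@B5, e@B5, f@B1}  OUT={a@B0, b@B3, c@B1, d@B3, e@B5, f@B1}
  B4:  IN={a@B0, b@B3, c@B1, d@B3, e@B5, f@B1}  OUT={a@B0, b@B3, c@B1, d@B3, e@B5, f@B4}
  B5:  IN={a@B0, b@B3, c@B1, d@B3, e@B5, f@B4}  OUT={a@B0, b@B3, c@B1, d@B5, e@B5, f@B4}
  B6:  IN={a@B0, b@B3, c@B1, d@B5, e@B5, f@B4}  OUT={a@B0, b@B6, c@B1, d@B6, e@B5, f@B4}
  B7:  IN={a@B0, b@B6, c@B1, d@B6, e@B5, f@B4}  OUT={a@B7, b@B6, c@B1, d@B6, e@B7, f@B7}

Merge at B4: IN[B4] = OUT[B3] = {a@B0, b@B3, c@B1, d@B3, e@B5, f@B1}
Applying B4's transfer function to that IN value gives OUT[B4] (row B4 above).

Answer: {a@B0, b@B3, c@B1, d@B3, e@B5, f@B4}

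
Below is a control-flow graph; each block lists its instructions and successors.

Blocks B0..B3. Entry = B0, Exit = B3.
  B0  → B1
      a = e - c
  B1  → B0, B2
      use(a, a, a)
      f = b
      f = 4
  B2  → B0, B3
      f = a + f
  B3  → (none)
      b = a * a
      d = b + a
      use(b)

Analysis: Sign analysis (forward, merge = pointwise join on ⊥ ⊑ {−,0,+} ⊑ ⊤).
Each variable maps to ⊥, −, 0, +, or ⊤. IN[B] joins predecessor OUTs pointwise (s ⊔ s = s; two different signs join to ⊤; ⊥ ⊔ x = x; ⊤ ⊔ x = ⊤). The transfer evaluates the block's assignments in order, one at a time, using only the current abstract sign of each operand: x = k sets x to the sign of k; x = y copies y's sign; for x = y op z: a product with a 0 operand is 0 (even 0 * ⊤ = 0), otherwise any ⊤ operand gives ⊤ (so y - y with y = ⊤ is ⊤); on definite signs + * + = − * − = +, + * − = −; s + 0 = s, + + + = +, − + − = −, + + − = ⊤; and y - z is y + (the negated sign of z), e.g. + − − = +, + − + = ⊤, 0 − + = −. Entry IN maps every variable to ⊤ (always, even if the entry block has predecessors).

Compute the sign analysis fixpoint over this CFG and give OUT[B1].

Answer: {a: ⊤, b: ⊤, c: ⊤, d: ⊤, e: ⊤, f: +}

Derivation:
Fixpoint table:
  B0:  IN=(all ⊤)  OUT=(all ⊤)
  B1:  IN=(all ⊤)  OUT={f:+; rest ⊤}
  B2:  IN={f:+; rest ⊤}  OUT=(all ⊤)
  B3:  IN=(all ⊤)  OUT=(all ⊤)

Merge at B1: IN[B1] = OUT[B0] = {a: ⊤, b: ⊤, c: ⊤, d: ⊤, e: ⊤, f: ⊤}
Applying B1's transfer function to that IN value gives OUT[B1] (row B1 above).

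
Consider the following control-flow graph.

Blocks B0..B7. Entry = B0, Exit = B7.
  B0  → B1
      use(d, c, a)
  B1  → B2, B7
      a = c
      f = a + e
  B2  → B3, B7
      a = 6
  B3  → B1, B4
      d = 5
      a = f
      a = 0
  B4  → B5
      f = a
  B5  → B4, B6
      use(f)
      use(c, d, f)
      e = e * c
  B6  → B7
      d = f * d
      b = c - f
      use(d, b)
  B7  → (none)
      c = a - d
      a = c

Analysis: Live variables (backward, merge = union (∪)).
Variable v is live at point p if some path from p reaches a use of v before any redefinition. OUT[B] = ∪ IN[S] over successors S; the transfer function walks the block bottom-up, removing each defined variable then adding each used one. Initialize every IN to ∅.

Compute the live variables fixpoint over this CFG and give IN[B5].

Answer: {a, c, d, e, f}

Working:
Converged values:
  B0: | IN={a, c, d, e} | OUT={c, d, e}
  B1: | IN={c, d, e} | OUT={a, c, d, e, f}
  B2: | IN={c, d, e, f} | OUT={a, c, d, e, f}
  B3: | IN={c, e, f} | OUT={a, c, d, e}
  B4: | IN={a, c, d, e} | OUT={a, c, d, e, f}
  B5: | IN={a, c, d, e, f} | OUT={a, c, d, e, f}
  B6: | IN={a, c, d, f} | OUT={a, d}
  B7: | IN={a, d} | OUT={}

Merge at B5: OUT[B5] = IN[B4] ⊔ IN[B6] = {a, c, d, e, f}
Applying B5's transfer function to that OUT value gives IN[B5] (row B5 above).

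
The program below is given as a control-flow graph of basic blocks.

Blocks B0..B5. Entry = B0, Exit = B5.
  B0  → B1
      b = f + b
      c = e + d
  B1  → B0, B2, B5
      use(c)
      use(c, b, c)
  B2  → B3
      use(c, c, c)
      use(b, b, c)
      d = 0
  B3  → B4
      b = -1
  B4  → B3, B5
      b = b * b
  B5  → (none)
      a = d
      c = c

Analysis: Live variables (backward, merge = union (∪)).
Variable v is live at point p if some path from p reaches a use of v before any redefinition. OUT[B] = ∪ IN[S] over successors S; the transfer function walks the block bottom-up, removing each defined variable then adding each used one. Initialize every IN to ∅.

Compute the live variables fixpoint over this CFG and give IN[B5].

Per-block solution:
  B0:  IN={b, d, e, f}  OUT={b, c, d, e, f}
  B1:  IN={b, c, d, e, f}  OUT={b, c, d, e, f}
  B2:  IN={b, c}  OUT={c, d}
  B3:  IN={c, d}  OUT={b, c, d}
  B4:  IN={b, c, d}  OUT={c, d}
  B5:  IN={c, d}  OUT={}

B5 is the boundary node: OUT[B5] = {}
Applying B5's transfer function to that OUT value gives IN[B5] (row B5 above).

Answer: {c, d}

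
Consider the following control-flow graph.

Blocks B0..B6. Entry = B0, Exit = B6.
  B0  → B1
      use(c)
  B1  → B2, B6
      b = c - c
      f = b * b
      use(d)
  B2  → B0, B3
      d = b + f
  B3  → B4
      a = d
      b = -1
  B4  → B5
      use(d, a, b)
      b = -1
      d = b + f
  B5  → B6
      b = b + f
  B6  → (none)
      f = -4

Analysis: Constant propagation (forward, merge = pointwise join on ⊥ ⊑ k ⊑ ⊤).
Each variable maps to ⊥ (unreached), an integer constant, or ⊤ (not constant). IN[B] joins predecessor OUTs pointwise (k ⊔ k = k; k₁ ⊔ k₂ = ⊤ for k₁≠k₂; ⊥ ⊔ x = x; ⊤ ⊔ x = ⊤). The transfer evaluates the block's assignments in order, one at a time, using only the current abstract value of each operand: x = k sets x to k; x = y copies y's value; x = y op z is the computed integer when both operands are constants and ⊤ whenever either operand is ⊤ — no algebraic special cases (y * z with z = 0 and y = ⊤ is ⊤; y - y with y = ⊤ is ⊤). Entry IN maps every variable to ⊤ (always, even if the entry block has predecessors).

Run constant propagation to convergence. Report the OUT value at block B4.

Answer: {a: ⊤, b: -1, c: ⊤, d: ⊤, e: ⊤, f: ⊤}

Working:
Per-block solution:
  B0: | IN=(all ⊤) | OUT=(all ⊤)
  B1: | IN=(all ⊤) | OUT=(all ⊤)
  B2: | IN=(all ⊤) | OUT=(all ⊤)
  B3: | IN=(all ⊤) | OUT={b:-1; rest ⊤}
  B4: | IN={b:-1; rest ⊤} | OUT={b:-1; rest ⊤}
  B5: | IN={b:-1; rest ⊤} | OUT=(all ⊤)
  B6: | IN=(all ⊤) | OUT={f:-4; rest ⊤}

Merge at B4: IN[B4] = OUT[B3] = {a: ⊤, b: -1, c: ⊤, d: ⊤, e: ⊤, f: ⊤}
Applying B4's transfer function to that IN value gives OUT[B4] (row B4 above).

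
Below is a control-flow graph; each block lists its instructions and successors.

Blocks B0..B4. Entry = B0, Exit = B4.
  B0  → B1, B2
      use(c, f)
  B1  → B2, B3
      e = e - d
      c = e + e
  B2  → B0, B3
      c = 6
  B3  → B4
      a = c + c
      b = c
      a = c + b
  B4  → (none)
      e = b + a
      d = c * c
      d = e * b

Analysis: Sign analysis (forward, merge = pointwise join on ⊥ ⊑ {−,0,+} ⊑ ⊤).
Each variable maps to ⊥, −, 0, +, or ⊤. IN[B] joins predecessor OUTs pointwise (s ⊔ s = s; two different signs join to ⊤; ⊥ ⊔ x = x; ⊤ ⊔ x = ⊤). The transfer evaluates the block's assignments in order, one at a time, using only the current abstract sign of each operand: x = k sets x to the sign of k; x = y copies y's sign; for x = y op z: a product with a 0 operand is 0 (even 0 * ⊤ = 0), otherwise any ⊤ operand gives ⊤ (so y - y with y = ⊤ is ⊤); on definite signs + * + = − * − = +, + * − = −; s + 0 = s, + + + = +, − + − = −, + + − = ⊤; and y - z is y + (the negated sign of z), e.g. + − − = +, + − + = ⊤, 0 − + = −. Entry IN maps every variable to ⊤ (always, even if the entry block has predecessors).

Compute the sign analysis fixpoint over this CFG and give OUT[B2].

Converged values:
  B0: | IN=(all ⊤) | OUT=(all ⊤)
  B1: | IN=(all ⊤) | OUT=(all ⊤)
  B2: | IN=(all ⊤) | OUT={c:+; rest ⊤}
  B3: | IN=(all ⊤) | OUT=(all ⊤)
  B4: | IN=(all ⊤) | OUT=(all ⊤)

Merge at B2: IN[B2] = OUT[B0] ⊔ OUT[B1] = {a: ⊤, b: ⊤, c: ⊤, d: ⊤, e: ⊤, f: ⊤}
Applying B2's transfer function to that IN value gives OUT[B2] (row B2 above).

Answer: {a: ⊤, b: ⊤, c: +, d: ⊤, e: ⊤, f: ⊤}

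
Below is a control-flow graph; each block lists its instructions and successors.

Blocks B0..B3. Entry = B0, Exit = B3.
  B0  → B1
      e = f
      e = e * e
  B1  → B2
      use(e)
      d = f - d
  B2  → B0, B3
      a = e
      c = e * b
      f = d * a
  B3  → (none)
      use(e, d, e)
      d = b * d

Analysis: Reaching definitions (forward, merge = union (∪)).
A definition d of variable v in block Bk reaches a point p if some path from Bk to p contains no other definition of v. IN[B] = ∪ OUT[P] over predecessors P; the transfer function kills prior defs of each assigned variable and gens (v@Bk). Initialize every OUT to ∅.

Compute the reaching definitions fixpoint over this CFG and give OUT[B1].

Answer: {a@B2, c@B2, d@B1, e@B0, f@B2}

Working:
Fixpoint table:
  B0: | IN={a@B2, c@B2, d@B1, e@B0, f@B2} | OUT={a@B2, c@B2, d@B1, e@B0, f@B2}
  B1: | IN={a@B2, c@B2, d@B1, e@B0, f@B2} | OUT={a@B2, c@B2, d@B1, e@B0, f@B2}
  B2: | IN={a@B2, c@B2, d@B1, e@B0, f@B2} | OUT={a@B2, c@B2, d@B1, e@B0, f@B2}
  B3: | IN={a@B2, c@B2, d@B1, e@B0, f@B2} | OUT={a@B2, c@B2, d@B3, e@B0, f@B2}

Merge at B1: IN[B1] = OUT[B0] = {a@B2, c@B2, d@B1, e@B0, f@B2}
Applying B1's transfer function to that IN value gives OUT[B1] (row B1 above).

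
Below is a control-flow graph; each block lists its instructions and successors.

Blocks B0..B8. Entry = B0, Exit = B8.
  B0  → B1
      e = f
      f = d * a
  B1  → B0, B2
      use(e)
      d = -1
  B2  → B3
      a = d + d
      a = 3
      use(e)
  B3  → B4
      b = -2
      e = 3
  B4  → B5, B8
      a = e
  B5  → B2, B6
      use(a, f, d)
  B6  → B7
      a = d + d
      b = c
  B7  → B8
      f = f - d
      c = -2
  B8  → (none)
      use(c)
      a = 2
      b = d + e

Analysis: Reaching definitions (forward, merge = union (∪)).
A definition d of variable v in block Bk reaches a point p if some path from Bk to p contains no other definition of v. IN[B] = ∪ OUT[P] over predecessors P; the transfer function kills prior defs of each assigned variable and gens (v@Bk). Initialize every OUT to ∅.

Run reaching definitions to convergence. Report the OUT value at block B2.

Fixpoint table:
  B0:   IN={d@B1, e@B0, f@B0}   OUT={d@B1, e@B0, f@B0}
  B1:   IN={d@B1, e@B0, f@B0}   OUT={d@B1, e@B0, f@B0}
  B2:   IN={a@B4, b@B3, d@B1, e@B0, e@B3, f@B0}   OUT={a@B2, b@B3, d@B1, e@B0, e@B3, f@B0}
  B3:   IN={a@B2, b@B3, d@B1, e@B0, e@B3, f@B0}   OUT={a@B2, b@B3, d@B1, e@B3, f@B0}
  B4:   IN={a@B2, b@B3, d@B1, e@B3, f@B0}   OUT={a@B4, b@B3, d@B1, e@B3, f@B0}
  B5:   IN={a@B4, b@B3, d@B1, e@B3, f@B0}   OUT={a@B4, b@B3, d@B1, e@B3, f@B0}
  B6:   IN={a@B4, b@B3, d@B1, e@B3, f@B0}   OUT={a@B6, b@B6, d@B1, e@B3, f@B0}
  B7:   IN={a@B6, b@B6, d@B1, e@B3, f@B0}   OUT={a@B6, b@B6, c@B7, d@B1, e@B3, f@B7}
  B8:   IN={a@B4, a@B6, b@B3, b@B6, c@B7, d@B1, e@B3, f@B0, f@B7}   OUT={a@B8, b@B8, c@B7, d@B1, e@B3, f@B0, f@B7}

Merge at B2: IN[B2] = OUT[B1] ⊔ OUT[B5] = {a@B4, b@B3, d@B1, e@B0, e@B3, f@B0}
Applying B2's transfer function to that IN value gives OUT[B2] (row B2 above).

Answer: {a@B2, b@B3, d@B1, e@B0, e@B3, f@B0}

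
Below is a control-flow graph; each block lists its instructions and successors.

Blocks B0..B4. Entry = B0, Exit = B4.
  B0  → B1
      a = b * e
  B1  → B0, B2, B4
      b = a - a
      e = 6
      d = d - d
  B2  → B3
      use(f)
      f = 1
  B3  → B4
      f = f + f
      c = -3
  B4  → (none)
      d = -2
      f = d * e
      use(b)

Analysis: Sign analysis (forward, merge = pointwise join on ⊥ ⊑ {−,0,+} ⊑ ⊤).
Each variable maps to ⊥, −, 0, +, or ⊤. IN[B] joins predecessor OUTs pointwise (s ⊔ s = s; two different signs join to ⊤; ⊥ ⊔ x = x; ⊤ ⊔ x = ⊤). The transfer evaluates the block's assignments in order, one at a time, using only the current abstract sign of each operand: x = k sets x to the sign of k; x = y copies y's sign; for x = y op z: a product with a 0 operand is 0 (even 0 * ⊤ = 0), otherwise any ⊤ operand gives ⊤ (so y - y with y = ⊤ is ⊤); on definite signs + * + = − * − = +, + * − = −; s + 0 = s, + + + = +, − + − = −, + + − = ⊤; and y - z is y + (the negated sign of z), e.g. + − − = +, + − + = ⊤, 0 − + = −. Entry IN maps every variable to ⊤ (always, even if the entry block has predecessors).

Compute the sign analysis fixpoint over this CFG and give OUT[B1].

Answer: {a: ⊤, b: ⊤, c: ⊤, d: ⊤, e: +, f: ⊤}

Derivation:
Per-block solution:
  B0:   IN=(all ⊤)   OUT=(all ⊤)
  B1:   IN=(all ⊤)   OUT={e:+; rest ⊤}
  B2:   IN={e:+; rest ⊤}   OUT={e:+, f:+; rest ⊤}
  B3:   IN={e:+, f:+; rest ⊤}   OUT={c:-, e:+, f:+; rest ⊤}
  B4:   IN={e:+; rest ⊤}   OUT={d:-, e:+, f:-; rest ⊤}

Merge at B1: IN[B1] = OUT[B0] = {a: ⊤, b: ⊤, c: ⊤, d: ⊤, e: ⊤, f: ⊤}
Applying B1's transfer function to that IN value gives OUT[B1] (row B1 above).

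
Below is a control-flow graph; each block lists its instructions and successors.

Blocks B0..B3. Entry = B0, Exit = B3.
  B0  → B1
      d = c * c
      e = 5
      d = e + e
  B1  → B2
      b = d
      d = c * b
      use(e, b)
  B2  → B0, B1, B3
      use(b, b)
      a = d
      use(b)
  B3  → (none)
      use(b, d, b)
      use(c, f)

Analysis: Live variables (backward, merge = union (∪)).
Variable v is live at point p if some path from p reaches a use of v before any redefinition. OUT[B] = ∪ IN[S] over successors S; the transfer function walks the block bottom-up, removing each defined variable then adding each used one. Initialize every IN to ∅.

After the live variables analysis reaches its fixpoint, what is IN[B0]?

Answer: {c, f}

Working:
Fixpoint table:
  B0:   IN={c, f}   OUT={c, d, e, f}
  B1:   IN={c, d, e, f}   OUT={b, c, d, e, f}
  B2:   IN={b, c, d, e, f}   OUT={b, c, d, e, f}
  B3:   IN={b, c, d, f}   OUT={}

Merge at B0: OUT[B0] = IN[B1] = {c, d, e, f}
Applying B0's transfer function to that OUT value gives IN[B0] (row B0 above).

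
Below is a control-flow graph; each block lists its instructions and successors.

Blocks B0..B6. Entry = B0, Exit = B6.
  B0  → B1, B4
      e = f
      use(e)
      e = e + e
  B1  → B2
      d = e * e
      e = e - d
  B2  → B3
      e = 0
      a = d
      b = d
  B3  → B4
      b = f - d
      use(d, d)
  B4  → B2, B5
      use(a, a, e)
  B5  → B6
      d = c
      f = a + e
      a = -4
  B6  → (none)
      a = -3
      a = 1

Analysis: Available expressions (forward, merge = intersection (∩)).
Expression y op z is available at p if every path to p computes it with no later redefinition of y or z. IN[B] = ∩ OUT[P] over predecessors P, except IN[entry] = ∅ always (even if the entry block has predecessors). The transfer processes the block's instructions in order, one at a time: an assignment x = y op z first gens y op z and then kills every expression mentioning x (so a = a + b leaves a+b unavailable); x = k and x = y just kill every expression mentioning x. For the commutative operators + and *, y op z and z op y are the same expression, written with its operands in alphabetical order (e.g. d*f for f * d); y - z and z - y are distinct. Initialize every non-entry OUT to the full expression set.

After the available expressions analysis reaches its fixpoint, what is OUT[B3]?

Answer: {f-d}

Working:
Fixpoint table:
  B0:  IN={}  OUT={}
  B1:  IN={}  OUT={}
  B2:  IN={}  OUT={}
  B3:  IN={}  OUT={f-d}
  B4:  IN={}  OUT={}
  B5:  IN={}  OUT={}
  B6:  IN={}  OUT={}

Merge at B3: IN[B3] = OUT[B2] = {}
Applying B3's transfer function to that IN value gives OUT[B3] (row B3 above).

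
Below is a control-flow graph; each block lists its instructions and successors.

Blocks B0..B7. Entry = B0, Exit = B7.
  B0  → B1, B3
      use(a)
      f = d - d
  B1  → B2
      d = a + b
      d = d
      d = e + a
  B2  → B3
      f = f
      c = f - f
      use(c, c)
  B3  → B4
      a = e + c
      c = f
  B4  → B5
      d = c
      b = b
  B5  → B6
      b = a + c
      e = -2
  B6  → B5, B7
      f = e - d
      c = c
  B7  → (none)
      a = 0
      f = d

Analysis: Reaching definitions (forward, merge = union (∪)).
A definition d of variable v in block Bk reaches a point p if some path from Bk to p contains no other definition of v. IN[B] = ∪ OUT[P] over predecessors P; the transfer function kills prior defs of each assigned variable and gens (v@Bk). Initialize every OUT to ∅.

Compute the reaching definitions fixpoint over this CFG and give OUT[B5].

Per-block solution:
  B0:  IN={}  OUT={f@B0}
  B1:  IN={f@B0}  OUT={d@B1, f@B0}
  B2:  IN={d@B1, f@B0}  OUT={c@B2, d@B1, f@B2}
  B3:  IN={c@B2, d@B1, f@B0, f@B2}  OUT={a@B3, c@B3, d@B1, f@B0, f@B2}
  B4:  IN={a@B3, c@B3, d@B1, f@B0, f@B2}  OUT={a@B3, b@B4, c@B3, d@B4, f@B0, f@B2}
  B5:  IN={a@B3, b@B4, b@B5, c@B3, c@B6, d@B4, e@B5, f@B0, f@B2, f@B6}  OUT={a@B3, b@B5, c@B3, c@B6, d@B4, e@B5, f@B0, f@B2, f@B6}
  B6:  IN={a@B3, b@B5, c@B3, c@B6, d@B4, e@B5, f@B0, f@B2, f@B6}  OUT={a@B3, b@B5, c@B6, d@B4, e@B5, f@B6}
  B7:  IN={a@B3, b@B5, c@B6, d@B4, e@B5, f@B6}  OUT={a@B7, b@B5, c@B6, d@B4, e@B5, f@B7}

Merge at B5: IN[B5] = OUT[B4] ⊔ OUT[B6] = {a@B3, b@B4, b@B5, c@B3, c@B6, d@B4, e@B5, f@B0, f@B2, f@B6}
Applying B5's transfer function to that IN value gives OUT[B5] (row B5 above).

Answer: {a@B3, b@B5, c@B3, c@B6, d@B4, e@B5, f@B0, f@B2, f@B6}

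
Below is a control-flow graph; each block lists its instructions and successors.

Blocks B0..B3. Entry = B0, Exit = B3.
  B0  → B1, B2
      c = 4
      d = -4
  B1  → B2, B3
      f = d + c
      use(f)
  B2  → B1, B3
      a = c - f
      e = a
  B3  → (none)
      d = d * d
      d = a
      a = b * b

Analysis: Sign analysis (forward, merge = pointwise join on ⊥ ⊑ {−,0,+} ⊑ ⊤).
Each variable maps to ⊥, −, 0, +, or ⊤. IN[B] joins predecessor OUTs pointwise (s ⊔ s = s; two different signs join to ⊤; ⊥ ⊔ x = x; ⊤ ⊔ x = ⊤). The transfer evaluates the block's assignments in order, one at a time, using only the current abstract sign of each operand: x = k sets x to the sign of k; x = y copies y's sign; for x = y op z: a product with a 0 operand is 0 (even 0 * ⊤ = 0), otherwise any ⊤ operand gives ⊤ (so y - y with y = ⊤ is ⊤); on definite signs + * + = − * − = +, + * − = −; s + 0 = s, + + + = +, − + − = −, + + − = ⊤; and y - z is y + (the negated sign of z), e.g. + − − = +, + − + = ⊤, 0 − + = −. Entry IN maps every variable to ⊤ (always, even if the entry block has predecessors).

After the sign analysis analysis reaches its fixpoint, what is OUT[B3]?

Per-block solution:
  B0:  IN=(all ⊤)  OUT={c:+, d:-; rest ⊤}
  B1:  IN={c:+, d:-; rest ⊤}  OUT={c:+, d:-; rest ⊤}
  B2:  IN={c:+, d:-; rest ⊤}  OUT={c:+, d:-; rest ⊤}
  B3:  IN={c:+, d:-; rest ⊤}  OUT={c:+; rest ⊤}

Merge at B3: IN[B3] = OUT[B1] ⊔ OUT[B2] = {a: ⊤, b: ⊤, c: +, d: -, e: ⊤, f: ⊤}
Applying B3's transfer function to that IN value gives OUT[B3] (row B3 above).

Answer: {a: ⊤, b: ⊤, c: +, d: ⊤, e: ⊤, f: ⊤}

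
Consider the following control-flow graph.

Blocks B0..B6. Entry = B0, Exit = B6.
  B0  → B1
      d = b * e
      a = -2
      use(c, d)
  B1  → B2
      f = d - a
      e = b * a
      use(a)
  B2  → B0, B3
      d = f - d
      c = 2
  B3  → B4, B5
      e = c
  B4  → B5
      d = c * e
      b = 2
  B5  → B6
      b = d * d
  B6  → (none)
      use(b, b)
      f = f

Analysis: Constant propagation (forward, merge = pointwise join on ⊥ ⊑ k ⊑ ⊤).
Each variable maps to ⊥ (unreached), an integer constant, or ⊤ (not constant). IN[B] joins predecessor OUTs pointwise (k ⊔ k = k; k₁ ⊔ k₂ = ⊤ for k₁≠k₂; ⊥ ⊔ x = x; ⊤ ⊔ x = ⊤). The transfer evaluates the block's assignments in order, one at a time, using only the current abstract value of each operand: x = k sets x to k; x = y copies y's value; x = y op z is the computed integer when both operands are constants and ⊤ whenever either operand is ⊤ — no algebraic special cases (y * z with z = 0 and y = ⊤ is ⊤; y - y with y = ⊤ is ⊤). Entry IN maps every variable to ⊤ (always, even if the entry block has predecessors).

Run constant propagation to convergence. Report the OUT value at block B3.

Answer: {a: -2, b: ⊤, c: 2, d: ⊤, e: 2, f: ⊤}

Derivation:
Converged values:
  B0:  IN=(all ⊤)  OUT={a:-2; rest ⊤}
  B1:  IN={a:-2; rest ⊤}  OUT={a:-2; rest ⊤}
  B2:  IN={a:-2; rest ⊤}  OUT={a:-2, c:2; rest ⊤}
  B3:  IN={a:-2, c:2; rest ⊤}  OUT={a:-2, c:2, e:2; rest ⊤}
  B4:  IN={a:-2, c:2, e:2; rest ⊤}  OUT={a:-2, b:2, c:2, d:4, e:2; rest ⊤}
  B5:  IN={a:-2, c:2, e:2; rest ⊤}  OUT={a:-2, c:2, e:2; rest ⊤}
  B6:  IN={a:-2, c:2, e:2; rest ⊤}  OUT={a:-2, c:2, e:2; rest ⊤}

Merge at B3: IN[B3] = OUT[B2] = {a: -2, b: ⊤, c: 2, d: ⊤, e: ⊤, f: ⊤}
Applying B3's transfer function to that IN value gives OUT[B3] (row B3 above).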